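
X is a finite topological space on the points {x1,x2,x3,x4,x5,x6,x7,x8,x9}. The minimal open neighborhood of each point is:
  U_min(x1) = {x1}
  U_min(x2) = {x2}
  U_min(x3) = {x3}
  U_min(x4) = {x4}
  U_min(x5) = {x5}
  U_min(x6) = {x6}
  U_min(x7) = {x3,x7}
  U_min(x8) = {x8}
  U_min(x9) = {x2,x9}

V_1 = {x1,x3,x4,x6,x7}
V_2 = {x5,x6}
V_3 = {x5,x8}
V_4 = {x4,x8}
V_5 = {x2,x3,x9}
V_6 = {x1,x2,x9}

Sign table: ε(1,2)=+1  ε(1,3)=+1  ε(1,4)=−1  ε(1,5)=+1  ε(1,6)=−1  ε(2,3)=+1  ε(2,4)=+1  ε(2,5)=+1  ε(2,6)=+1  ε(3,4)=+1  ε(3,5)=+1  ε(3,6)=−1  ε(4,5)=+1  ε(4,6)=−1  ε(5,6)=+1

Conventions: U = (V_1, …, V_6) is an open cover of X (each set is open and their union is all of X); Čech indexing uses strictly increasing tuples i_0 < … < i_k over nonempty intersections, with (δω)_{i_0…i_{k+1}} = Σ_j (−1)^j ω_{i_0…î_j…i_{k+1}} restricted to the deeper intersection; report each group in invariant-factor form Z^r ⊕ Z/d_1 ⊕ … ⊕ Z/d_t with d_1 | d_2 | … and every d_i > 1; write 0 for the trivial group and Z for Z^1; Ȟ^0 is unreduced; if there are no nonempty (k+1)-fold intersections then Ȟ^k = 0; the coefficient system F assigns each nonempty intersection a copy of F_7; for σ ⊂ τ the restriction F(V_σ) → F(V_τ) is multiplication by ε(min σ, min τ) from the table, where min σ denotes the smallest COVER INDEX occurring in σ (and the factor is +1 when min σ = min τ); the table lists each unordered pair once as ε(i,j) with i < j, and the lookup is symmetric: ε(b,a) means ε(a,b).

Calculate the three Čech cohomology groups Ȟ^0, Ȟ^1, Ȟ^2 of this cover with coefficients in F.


Ȟ^0 ≅ 0; Ȟ^1 ≅ Z/7; Ȟ^2 ≅ 0

intersection data:
  V12={x6} V14={x4} V15={x3} V16={x1} V23={x5} V34={x8} V56={x2,x9}
C dims 6,7; δ0: rk_F7 6
Ȟ^0 = (6 − 6) − 0 = 0, so Ȟ^0 ≅ 0
Ȟ^1 = (7 − 0) − 6 = 1, so Ȟ^1 ≅ Z/7
Ȟ^2 = (0 − 0) − 0 = 0, so Ȟ^2 ≅ 0


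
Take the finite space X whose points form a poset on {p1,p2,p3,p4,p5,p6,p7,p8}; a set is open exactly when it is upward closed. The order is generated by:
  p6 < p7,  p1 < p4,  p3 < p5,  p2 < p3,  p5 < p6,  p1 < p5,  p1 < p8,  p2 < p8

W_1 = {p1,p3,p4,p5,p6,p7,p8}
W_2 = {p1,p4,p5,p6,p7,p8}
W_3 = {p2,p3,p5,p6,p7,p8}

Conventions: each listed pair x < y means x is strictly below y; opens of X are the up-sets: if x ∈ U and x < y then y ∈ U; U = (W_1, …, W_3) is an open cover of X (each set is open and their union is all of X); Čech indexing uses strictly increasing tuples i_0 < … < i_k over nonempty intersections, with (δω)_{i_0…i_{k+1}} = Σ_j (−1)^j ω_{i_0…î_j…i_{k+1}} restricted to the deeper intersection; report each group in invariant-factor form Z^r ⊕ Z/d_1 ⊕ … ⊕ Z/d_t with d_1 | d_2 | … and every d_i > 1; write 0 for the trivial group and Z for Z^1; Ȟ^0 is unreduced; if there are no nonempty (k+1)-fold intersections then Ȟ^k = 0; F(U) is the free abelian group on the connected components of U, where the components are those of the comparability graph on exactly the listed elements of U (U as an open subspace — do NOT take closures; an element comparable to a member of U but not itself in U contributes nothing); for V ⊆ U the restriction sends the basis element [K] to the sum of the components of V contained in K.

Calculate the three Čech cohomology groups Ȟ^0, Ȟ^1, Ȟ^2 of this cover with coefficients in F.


Ȟ^0 = Z,  Ȟ^1 = Z,  Ȟ^2 = 0

nonempty overlaps:
  W12={p1,p4,p5,p6,p7,p8} W13={p3,p5,p6,p7,p8} W23={p5,p6,p7,p8}
  W123={p5,p6,p7,p8}
components per intersection:
  W1: {p1,p3,p4,p5,p6,p7,p8}
  W2: {p1,p4,p5,p6,p7,p8}
  W3: {p2,p3,p5,p6,p7,p8}
  W12: {p1,p4,p5,p6,p7,p8}
  W13: {p3,p5,p6,p7} {p8}
  W23: {p5,p6,p7} {p8}
  W123: {p5,p6,p7} {p8}
C dims 3,5,2; δ0: rk 2, SNF 1^2; δ1: rk 2, SNF 1^2
degree 0: 3−2−0 = 1 → Ȟ^0 ≅ Z
degree 1: 5−2−2 = 1 → Ȟ^1 ≅ Z
degree 2: 2−0−2 = 0 → Ȟ^2 ≅ 0


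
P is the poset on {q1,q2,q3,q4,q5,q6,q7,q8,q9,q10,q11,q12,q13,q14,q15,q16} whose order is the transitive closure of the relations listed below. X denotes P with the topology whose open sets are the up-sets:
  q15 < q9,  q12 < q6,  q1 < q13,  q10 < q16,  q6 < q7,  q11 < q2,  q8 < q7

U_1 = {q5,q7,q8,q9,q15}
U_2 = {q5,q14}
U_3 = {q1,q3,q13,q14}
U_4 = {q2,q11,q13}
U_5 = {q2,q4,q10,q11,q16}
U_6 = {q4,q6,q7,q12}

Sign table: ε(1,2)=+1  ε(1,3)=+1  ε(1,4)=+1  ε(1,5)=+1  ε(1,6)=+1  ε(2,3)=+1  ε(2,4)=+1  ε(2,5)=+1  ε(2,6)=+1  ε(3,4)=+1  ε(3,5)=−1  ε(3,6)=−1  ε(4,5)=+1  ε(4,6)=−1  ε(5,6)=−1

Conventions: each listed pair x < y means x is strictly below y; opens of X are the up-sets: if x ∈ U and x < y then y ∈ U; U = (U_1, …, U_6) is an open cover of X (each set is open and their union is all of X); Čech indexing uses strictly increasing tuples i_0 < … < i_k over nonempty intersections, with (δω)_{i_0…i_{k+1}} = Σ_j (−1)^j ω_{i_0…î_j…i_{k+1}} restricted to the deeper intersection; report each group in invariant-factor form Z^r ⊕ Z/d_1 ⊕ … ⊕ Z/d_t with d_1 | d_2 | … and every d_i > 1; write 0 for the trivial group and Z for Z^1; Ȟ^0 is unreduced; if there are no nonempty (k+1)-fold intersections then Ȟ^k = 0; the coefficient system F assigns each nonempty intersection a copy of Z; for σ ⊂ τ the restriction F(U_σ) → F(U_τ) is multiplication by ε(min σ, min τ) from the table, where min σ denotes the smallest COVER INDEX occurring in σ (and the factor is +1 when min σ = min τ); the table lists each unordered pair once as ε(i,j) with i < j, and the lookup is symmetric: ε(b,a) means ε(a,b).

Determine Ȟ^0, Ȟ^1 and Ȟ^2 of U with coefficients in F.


cover nerve:
  U12={q5} U16={q7} U23={q14} U34={q13} U45={q2,q11} U56={q4}
C dims 6,6; δ0: rk 6, SNF 1^5·2
Ȟ^0: (6−6)−0=0 ⇒ 0
Ȟ^1: (6−0)−6=0 plus torsion [2] ⇒ Z/2
Ȟ^2: (0−0)−0=0 ⇒ 0

Ȟ^0 = 0; Ȟ^1 = Z/2; Ȟ^2 = 0


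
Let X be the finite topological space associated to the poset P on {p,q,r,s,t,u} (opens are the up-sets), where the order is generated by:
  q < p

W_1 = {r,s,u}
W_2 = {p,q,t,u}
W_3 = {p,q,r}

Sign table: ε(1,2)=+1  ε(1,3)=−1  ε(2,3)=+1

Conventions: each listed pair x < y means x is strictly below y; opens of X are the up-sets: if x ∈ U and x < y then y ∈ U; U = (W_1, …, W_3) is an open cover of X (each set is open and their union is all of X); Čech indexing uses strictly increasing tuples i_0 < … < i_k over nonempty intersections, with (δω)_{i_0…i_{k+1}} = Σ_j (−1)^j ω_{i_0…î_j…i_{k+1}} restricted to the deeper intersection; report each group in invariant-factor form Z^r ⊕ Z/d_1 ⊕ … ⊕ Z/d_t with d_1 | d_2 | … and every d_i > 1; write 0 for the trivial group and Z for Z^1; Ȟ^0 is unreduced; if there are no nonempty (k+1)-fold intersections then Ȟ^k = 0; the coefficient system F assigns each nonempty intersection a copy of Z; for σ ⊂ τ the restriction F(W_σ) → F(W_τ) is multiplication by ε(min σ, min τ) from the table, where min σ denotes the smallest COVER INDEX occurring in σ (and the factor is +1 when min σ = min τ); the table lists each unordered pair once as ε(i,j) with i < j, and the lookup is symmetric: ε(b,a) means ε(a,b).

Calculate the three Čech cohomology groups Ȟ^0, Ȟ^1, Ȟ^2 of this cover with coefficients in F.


nonempty overlaps:
  W12={u} W13={r} W23={p,q}
C dims 3,3; δ0: rk 3, SNF 1^2·2
degree 0: 3−3−0 = 0 → Ȟ^0 ≅ 0
degree 1: 3−0−3 = 0 plus torsion [2] → Ȟ^1 ≅ Z/2
degree 2: 0−0−0 = 0 → Ȟ^2 ≅ 0

Ȟ^0 ≅ 0,  Ȟ^1 ≅ Z/2,  Ȟ^2 ≅ 0


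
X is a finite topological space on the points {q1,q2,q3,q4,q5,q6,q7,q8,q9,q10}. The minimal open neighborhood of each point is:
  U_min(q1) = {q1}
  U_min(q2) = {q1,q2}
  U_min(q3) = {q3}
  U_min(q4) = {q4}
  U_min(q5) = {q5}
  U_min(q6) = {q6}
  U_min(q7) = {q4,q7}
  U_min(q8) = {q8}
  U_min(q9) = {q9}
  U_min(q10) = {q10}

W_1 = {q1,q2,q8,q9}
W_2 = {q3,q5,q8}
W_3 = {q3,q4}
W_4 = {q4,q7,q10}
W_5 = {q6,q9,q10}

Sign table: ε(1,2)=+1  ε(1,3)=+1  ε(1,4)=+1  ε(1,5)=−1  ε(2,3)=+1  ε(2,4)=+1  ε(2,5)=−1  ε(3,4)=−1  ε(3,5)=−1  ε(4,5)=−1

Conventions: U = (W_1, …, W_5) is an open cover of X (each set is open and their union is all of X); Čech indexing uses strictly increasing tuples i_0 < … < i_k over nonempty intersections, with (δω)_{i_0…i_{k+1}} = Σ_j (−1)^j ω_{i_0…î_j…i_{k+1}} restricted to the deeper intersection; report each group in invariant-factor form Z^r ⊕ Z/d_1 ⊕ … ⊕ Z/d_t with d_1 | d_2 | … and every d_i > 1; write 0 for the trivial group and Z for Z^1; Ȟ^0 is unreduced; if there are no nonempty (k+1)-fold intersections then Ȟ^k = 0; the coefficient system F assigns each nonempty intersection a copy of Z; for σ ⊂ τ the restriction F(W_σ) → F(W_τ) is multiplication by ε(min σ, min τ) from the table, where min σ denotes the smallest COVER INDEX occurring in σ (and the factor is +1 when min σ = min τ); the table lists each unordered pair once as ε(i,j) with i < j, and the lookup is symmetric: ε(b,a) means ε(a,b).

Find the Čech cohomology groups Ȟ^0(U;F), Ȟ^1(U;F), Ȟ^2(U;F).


Ȟ^0 ≅ 0; Ȟ^1 ≅ Z/2; Ȟ^2 ≅ 0

nonempty intersections:
  W12={q8} W15={q9} W23={q3} W34={q4} W45={q10}
C dims 5,5; δ0: rk 5, SNF 1^4·2
Ȟ^0: (5−5)−0=0 ⇒ 0
Ȟ^1: (5−0)−5=0 plus torsion [2] ⇒ Z/2
Ȟ^2: (0−0)−0=0 ⇒ 0


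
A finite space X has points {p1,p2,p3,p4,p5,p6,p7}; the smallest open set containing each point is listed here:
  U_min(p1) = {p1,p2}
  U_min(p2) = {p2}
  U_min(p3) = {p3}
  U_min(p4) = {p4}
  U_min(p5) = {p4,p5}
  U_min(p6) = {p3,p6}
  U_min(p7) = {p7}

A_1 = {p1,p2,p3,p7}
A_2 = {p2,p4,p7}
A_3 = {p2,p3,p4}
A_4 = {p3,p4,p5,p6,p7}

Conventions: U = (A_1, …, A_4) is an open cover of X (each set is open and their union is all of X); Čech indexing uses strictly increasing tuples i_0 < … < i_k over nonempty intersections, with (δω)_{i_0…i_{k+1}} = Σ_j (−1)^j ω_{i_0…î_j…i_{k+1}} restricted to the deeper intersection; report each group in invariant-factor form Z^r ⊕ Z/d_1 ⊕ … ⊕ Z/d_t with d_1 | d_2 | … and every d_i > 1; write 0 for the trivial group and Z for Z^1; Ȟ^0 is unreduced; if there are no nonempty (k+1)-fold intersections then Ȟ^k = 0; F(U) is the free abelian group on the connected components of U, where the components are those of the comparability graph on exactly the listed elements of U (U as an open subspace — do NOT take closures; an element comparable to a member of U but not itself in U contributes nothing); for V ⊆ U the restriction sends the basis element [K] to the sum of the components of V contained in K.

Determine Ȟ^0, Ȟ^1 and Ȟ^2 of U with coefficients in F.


Ȟ^0 = Z^4,  Ȟ^1 = 0,  Ȟ^2 = 0

cover nerve:
  A12={p2,p7} A13={p2,p3} A14={p3,p7} A23={p2,p4} A24={p4,p7} A34={p3,p4}
  A123={p2} A124={p7} A134={p3} A234={p4}
components per intersection:
  A1: {p1,p2} {p3} {p7}
  A2: {p2} {p4} {p7}
  A3: {p2} {p3} {p4}
  A4: {p3,p6} {p4,p5} {p7}
  A12: {p2} {p7}
  A13: {p2} {p3}
  A14: {p3} {p7}
  A23: {p2} {p4}
  A24: {p4} {p7}
  A34: {p3} {p4}
  A123: {p2}
  A124: {p7}
  A134: {p3}
  A234: {p4}
C dims 12,12,4; δ0: rk 8, SNF 1^8; δ1: rk 4, SNF 1^4
Ȟ^0: (12−8)−0=4 ⇒ Z^4
Ȟ^1: (12−4)−8=0 ⇒ 0
Ȟ^2: (4−0)−4=0 ⇒ 0


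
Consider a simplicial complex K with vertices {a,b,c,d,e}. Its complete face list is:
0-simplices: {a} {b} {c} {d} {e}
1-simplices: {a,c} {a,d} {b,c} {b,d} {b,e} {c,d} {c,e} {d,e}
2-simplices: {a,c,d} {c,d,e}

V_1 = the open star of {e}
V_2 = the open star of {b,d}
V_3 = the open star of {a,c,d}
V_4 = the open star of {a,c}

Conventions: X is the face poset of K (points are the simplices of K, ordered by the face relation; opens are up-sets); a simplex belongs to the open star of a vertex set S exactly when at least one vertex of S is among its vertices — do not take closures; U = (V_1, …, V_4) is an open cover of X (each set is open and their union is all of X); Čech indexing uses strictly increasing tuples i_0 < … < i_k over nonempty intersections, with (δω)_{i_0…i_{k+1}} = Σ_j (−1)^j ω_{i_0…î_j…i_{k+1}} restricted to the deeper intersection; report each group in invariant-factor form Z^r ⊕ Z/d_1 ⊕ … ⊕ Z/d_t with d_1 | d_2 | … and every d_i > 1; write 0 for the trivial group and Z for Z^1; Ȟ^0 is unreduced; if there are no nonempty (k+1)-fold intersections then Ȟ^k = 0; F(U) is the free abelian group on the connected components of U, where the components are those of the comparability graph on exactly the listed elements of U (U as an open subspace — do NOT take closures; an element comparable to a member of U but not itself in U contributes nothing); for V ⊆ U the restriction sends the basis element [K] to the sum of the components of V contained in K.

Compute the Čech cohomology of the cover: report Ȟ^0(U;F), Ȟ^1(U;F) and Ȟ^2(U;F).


Ȟ^0 ≅ Z, Ȟ^1 ≅ Z^2 and Ȟ^2 ≅ 0

nerve simplices:
  V1={{e},{b,e},{c,e},{d,e},{c,d,e}} V2={{b},{d},{a,d},{b,c},{b,d},{b,e},{c,d},{d,e},{a,c,d},{c,d,e}} V3={{a},{c},{d},{a,c},{a,d},{b,c},{b,d},{c,d},{c,e},{d,e},{a,c,d},{c,d,e}} V4={{a},{c},{a,c},{a,d},{b,c},{c,d},{c,e},{a,c,d},{c,d,e}}
  V12={{b,e},{d,e},{c,d,e}} V13={{c,e},{d,e},{c,d,e}} V14={{c,e},{c,d,e}} V23={{d},{a,d},{b,c},{b,d},{c,d},{d,e},{a,c,d},{c,d,e}} V24={{a,d},{b,c},{c,d},{a,c,d},{c,d,e}} V34={{a},{c},{a,c},{a,d},{b,c},{c,d},{c,e},{a,c,d},{c,d,e}}
  V123={{d,e},{c,d,e}} V124={{c,d,e}} V134={{c,e},{c,d,e}} V234={{a,d},{b,c},{c,d},{a,c,d},{c,d,e}}
  V1234={{c,d,e}}
components per intersection:
  V1: {{e},{b,e},{c,e},{d,e},{c,d,e}}
  V2: {{b},{d},{a,d},{b,c},{b,d},{b,e},{c,d},{d,e},{a,c,d},{c,d,e}}
  V3: {{a},{c},{d},{a,c},{a,d},{b,c},{b,d},{c,d},{c,e},{d,e},{a,c,d},{c,d,e}}
  V4: {{a},{c},{a,c},{a,d},{b,c},{c,d},{c,e},{a,c,d},{c,d,e}}
  V12: {{b,e}} {{d,e},{c,d,e}}
  V13: {{c,e},{d,e},{c,d,e}}
  V14: {{c,e},{c,d,e}}
  V23: {{d},{a,d},{b,d},{c,d},{d,e},{a,c,d},{c,d,e}} {{b,c}}
  V24: {{a,d},{c,d},{a,c,d},{c,d,e}} {{b,c}}
  V34: {{a},{c},{a,c},{a,d},{b,c},{c,d},{c,e},{a,c,d},{c,d,e}}
  V123: {{d,e},{c,d,e}}
  V124: {{c,d,e}}
  V134: {{c,e},{c,d,e}}
  V234: {{a,d},{c,d},{a,c,d},{c,d,e}} {{b,c}}
  V1234: {{c,d,e}}
C dims 4,9,5,1; δ0: rk 3, SNF 1^3; δ1: rk 4, SNF 1^4; δ2: rk 1, SNF 1^1
degree 0: 4−3−0 = 1 → Ȟ^0 ≅ Z
degree 1: 9−4−3 = 2 → Ȟ^1 ≅ Z^2
degree 2: 5−1−4 = 0 → Ȟ^2 ≅ 0


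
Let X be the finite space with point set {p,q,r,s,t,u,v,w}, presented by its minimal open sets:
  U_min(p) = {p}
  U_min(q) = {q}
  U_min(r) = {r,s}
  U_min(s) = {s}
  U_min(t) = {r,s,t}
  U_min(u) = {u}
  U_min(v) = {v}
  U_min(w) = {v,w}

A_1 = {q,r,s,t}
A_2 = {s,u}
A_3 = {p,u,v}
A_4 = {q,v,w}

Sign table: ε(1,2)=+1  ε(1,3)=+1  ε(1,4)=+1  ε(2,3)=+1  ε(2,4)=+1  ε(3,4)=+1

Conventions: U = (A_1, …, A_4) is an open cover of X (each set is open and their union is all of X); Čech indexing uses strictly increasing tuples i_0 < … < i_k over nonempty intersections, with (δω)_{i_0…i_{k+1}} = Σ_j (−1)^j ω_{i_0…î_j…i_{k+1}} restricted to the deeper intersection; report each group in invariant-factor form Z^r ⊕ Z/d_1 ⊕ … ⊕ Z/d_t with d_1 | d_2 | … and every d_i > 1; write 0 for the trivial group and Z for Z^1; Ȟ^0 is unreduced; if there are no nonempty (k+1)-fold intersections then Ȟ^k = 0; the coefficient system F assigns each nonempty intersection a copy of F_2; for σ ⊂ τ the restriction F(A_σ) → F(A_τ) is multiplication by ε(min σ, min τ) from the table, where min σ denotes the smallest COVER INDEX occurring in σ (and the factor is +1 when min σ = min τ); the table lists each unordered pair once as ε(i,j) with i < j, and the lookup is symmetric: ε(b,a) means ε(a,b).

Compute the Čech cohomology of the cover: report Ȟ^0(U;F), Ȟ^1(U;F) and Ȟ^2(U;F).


Ȟ^0 = Z/2; Ȟ^1 = Z/2; Ȟ^2 = 0

nonempty overlaps:
  A12={s} A14={q} A23={u} A34={v}
C dims 4,4; δ0: rk_F2 3
degree 0: 4−3−0 = 1 → Ȟ^0 ≅ Z/2
degree 1: 4−0−3 = 1 → Ȟ^1 ≅ Z/2
degree 2: 0−0−0 = 0 → Ȟ^2 ≅ 0


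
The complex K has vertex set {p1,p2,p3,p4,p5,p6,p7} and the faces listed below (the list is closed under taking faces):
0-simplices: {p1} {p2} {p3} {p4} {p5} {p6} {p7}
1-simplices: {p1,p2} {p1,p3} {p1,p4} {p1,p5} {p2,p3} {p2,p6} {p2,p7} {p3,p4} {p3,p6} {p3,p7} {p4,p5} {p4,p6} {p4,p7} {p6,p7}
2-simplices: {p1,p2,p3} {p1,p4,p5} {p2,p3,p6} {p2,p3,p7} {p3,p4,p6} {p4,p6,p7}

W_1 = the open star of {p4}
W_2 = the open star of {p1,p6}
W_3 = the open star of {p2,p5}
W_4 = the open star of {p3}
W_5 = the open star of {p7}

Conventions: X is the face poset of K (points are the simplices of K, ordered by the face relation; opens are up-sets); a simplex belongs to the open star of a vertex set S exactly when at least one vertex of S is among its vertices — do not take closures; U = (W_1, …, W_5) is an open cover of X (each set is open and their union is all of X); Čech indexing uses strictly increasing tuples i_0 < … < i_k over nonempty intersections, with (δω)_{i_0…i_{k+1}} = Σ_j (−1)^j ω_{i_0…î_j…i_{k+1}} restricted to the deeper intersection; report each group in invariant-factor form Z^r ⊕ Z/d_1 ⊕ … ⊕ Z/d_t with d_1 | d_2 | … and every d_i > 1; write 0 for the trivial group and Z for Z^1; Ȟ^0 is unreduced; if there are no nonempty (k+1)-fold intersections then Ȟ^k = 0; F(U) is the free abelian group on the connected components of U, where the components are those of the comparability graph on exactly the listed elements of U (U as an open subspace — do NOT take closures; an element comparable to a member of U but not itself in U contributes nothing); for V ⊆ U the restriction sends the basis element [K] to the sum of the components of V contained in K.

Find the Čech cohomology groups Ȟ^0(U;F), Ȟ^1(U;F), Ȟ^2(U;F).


nerve simplices:
  W1={{p4},{p1,p4},{p3,p4},{p4,p5},{p4,p6},{p4,p7},{p1,p4,p5},{p3,p4,p6},{p4,p6,p7}} W2={{p1},{p6},{p1,p2},{p1,p3},{p1,p4},{p1,p5},{p2,p6},{p3,p6},{p4,p6},{p6,p7},{p1,p2,p3},{p1,p4,p5},{p2,p3,p6},{p3,p4,p6},{p4,p6,p7}} W3={{p2},{p5},{p1,p2},{p1,p5},{p2,p3},{p2,p6},{p2,p7},{p4,p5},{p1,p2,p3},{p1,p4,p5},{p2,p3,p6},{p2,p3,p7}} W4={{p3},{p1,p3},{p2,p3},{p3,p4},{p3,p6},{p3,p7},{p1,p2,p3},{p2,p3,p6},{p2,p3,p7},{p3,p4,p6}} W5={{p7},{p2,p7},{p3,p7},{p4,p7},{p6,p7},{p2,p3,p7},{p4,p6,p7}}
  W12={{p1,p4},{p4,p6},{p1,p4,p5},{p3,p4,p6},{p4,p6,p7}} W13={{p4,p5},{p1,p4,p5}} W14={{p3,p4},{p3,p4,p6}} W15={{p4,p7},{p4,p6,p7}} W23={{p1,p2},{p1,p5},{p2,p6},{p1,p2,p3},{p1,p4,p5},{p2,p3,p6}} W24={{p1,p3},{p3,p6},{p1,p2,p3},{p2,p3,p6},{p3,p4,p6}} W25={{p6,p7},{p4,p6,p7}} W34={{p2,p3},{p1,p2,p3},{p2,p3,p6},{p2,p3,p7}} W35={{p2,p7},{p2,p3,p7}} W45={{p3,p7},{p2,p3,p7}}
  W123={{p1,p4,p5}} W124={{p3,p4,p6}} W125={{p4,p6,p7}} W234={{p1,p2,p3},{p2,p3,p6}} W345={{p2,p3,p7}}
components per intersection:
  W1: {{p4},{p1,p4},{p3,p4},{p4,p5},{p4,p6},{p4,p7},{p1,p4,p5},{p3,p4,p6},{p4,p6,p7}}
  W2: {{p1},{p1,p2},{p1,p3},{p1,p4},{p1,p5},{p1,p2,p3},{p1,p4,p5}} {{p6},{p2,p6},{p3,p6},{p4,p6},{p6,p7},{p2,p3,p6},{p3,p4,p6},{p4,p6,p7}}
  W3: {{p2},{p1,p2},{p2,p3},{p2,p6},{p2,p7},{p1,p2,p3},{p2,p3,p6},{p2,p3,p7}} {{p5},{p1,p5},{p4,p5},{p1,p4,p5}}
  W4: {{p3},{p1,p3},{p2,p3},{p3,p4},{p3,p6},{p3,p7},{p1,p2,p3},{p2,p3,p6},{p2,p3,p7},{p3,p4,p6}}
  W5: {{p7},{p2,p7},{p3,p7},{p4,p7},{p6,p7},{p2,p3,p7},{p4,p6,p7}}
  W12: {{p1,p4},{p1,p4,p5}} {{p4,p6},{p3,p4,p6},{p4,p6,p7}}
  W13: {{p4,p5},{p1,p4,p5}}
  W14: {{p3,p4},{p3,p4,p6}}
  W15: {{p4,p7},{p4,p6,p7}}
  W23: {{p1,p2},{p1,p2,p3}} {{p1,p5},{p1,p4,p5}} {{p2,p6},{p2,p3,p6}}
  W24: {{p1,p3},{p1,p2,p3}} {{p3,p6},{p2,p3,p6},{p3,p4,p6}}
  W25: {{p6,p7},{p4,p6,p7}}
  W34: {{p2,p3},{p1,p2,p3},{p2,p3,p6},{p2,p3,p7}}
  W35: {{p2,p7},{p2,p3,p7}}
  W45: {{p3,p7},{p2,p3,p7}}
  W123: {{p1,p4,p5}}
  W124: {{p3,p4,p6}}
  W125: {{p4,p6,p7}}
  W234: {{p1,p2,p3}} {{p2,p3,p6}}
  W345: {{p2,p3,p7}}
C dims 7,14,6; δ0: rk 6, SNF 1^6; δ1: rk 6, SNF 1^6
degree 0: 7−6−0 = 1 → Ȟ^0 ≅ Z
degree 1: 14−6−6 = 2 → Ȟ^1 ≅ Z^2
degree 2: 6−0−6 = 0 → Ȟ^2 ≅ 0

Ȟ^0 = Z, Ȟ^1 = Z^2, Ȟ^2 = 0


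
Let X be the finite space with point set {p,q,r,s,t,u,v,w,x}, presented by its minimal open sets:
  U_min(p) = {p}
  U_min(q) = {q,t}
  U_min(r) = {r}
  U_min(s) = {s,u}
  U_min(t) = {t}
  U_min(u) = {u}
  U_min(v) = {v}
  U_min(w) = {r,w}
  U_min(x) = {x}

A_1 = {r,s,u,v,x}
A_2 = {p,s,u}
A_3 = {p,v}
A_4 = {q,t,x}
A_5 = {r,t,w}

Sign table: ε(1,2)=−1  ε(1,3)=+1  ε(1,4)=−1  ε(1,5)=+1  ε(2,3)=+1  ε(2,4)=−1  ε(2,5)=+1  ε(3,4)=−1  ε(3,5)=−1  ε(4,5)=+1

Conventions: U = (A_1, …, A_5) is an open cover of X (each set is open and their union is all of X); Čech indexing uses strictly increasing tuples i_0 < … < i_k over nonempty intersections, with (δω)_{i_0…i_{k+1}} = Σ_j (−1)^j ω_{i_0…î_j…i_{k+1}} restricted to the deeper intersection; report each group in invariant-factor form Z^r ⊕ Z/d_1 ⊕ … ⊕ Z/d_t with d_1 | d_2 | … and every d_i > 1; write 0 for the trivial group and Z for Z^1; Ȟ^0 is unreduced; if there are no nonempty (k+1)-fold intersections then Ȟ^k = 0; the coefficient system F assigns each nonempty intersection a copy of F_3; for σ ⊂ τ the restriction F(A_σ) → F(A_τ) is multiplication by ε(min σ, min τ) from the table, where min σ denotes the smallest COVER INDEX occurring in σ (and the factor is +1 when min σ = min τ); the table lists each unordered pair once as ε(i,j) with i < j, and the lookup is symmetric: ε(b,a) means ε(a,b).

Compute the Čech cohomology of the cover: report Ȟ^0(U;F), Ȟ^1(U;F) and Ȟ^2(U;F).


Ȟ^0(U;F) ≅ 0, Ȟ^1(U;F) ≅ Z/3 and Ȟ^2(U;F) ≅ 0

nerve of the cover:
  A12={s,u} A13={v} A14={x} A15={r} A23={p} A45={t}
C dims 5,6; δ0: rk_F3 5
Ȟ^0 = (5 − 5) − 0 = 0, so Ȟ^0 ≅ 0
Ȟ^1 = (6 − 0) − 5 = 1, so Ȟ^1 ≅ Z/3
Ȟ^2 = (0 − 0) − 0 = 0, so Ȟ^2 ≅ 0


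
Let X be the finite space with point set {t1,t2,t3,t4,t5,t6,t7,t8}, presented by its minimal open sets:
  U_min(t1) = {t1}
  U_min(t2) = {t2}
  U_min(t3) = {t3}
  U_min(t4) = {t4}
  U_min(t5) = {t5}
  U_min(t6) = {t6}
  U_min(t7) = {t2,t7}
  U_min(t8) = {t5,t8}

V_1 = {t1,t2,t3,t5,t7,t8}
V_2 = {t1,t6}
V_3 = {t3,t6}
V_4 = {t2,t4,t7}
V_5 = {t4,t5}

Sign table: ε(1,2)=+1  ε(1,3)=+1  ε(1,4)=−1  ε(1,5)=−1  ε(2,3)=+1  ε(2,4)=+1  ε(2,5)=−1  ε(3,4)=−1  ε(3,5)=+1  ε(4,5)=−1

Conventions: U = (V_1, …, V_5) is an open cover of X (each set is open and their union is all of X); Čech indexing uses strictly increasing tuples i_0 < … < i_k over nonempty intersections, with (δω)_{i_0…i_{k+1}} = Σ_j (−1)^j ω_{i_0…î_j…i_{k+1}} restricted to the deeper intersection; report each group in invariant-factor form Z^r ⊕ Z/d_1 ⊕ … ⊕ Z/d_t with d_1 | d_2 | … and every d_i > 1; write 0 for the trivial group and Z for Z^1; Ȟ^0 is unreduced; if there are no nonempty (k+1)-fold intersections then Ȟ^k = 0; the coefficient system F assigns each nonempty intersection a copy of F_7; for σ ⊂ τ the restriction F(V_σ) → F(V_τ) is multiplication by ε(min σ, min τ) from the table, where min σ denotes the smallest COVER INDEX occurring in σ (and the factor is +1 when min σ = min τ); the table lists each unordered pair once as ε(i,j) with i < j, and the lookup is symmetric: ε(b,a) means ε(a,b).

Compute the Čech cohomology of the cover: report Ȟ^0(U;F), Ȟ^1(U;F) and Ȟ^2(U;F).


intersection data:
  V12={t1} V13={t3} V14={t2,t7} V15={t5} V23={t6} V45={t4}
C dims 5,6; δ0: rk_F7 5
Ȟ^0 = (5 − 5) − 0 = 0, so Ȟ^0 ≅ 0
Ȟ^1 = (6 − 0) − 5 = 1, so Ȟ^1 ≅ Z/7
Ȟ^2 = (0 − 0) − 0 = 0, so Ȟ^2 ≅ 0

Ȟ^0 = 0, Ȟ^1 = Z/7, Ȟ^2 = 0


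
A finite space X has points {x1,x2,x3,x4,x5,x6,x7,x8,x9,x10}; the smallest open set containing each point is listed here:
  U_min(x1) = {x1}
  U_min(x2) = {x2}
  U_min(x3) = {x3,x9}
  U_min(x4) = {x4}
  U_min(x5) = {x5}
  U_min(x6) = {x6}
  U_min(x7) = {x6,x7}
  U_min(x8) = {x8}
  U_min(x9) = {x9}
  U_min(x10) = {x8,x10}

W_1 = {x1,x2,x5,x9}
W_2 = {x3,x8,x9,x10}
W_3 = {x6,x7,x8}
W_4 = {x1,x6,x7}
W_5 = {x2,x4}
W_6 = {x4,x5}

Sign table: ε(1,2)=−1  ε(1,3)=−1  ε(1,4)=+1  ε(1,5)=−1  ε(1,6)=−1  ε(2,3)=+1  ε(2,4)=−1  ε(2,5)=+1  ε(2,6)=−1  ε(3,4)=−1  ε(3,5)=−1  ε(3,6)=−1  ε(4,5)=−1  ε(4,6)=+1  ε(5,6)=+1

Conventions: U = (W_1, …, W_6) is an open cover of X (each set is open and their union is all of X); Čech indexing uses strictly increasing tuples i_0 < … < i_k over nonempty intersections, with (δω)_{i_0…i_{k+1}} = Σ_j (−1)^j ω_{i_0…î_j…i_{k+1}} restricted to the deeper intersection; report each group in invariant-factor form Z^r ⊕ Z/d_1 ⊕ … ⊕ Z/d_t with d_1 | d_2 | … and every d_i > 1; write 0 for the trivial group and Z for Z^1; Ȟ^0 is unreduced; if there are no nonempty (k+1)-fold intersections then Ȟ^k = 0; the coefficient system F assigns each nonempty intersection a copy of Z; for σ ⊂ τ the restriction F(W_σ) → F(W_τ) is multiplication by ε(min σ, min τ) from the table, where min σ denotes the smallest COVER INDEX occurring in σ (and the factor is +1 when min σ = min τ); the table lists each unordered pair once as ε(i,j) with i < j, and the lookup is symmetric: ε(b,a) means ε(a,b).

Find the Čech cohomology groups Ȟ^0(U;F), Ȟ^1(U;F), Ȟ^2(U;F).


Ȟ^0(U;F) ≅ Z,  Ȟ^1(U;F) ≅ Z^2,  Ȟ^2(U;F) ≅ 0

intersection data:
  W12={x9} W14={x1} W15={x2} W16={x5} W23={x8} W34={x6,x7} W56={x4}
C dims 6,7; δ0: rk 5, SNF 1^5
Ȟ^0 = (6 − 5) − 0 = 1, so Ȟ^0 ≅ Z
Ȟ^1 = (7 − 0) − 5 = 2, so Ȟ^1 ≅ Z^2
Ȟ^2 = (0 − 0) − 0 = 0, so Ȟ^2 ≅ 0


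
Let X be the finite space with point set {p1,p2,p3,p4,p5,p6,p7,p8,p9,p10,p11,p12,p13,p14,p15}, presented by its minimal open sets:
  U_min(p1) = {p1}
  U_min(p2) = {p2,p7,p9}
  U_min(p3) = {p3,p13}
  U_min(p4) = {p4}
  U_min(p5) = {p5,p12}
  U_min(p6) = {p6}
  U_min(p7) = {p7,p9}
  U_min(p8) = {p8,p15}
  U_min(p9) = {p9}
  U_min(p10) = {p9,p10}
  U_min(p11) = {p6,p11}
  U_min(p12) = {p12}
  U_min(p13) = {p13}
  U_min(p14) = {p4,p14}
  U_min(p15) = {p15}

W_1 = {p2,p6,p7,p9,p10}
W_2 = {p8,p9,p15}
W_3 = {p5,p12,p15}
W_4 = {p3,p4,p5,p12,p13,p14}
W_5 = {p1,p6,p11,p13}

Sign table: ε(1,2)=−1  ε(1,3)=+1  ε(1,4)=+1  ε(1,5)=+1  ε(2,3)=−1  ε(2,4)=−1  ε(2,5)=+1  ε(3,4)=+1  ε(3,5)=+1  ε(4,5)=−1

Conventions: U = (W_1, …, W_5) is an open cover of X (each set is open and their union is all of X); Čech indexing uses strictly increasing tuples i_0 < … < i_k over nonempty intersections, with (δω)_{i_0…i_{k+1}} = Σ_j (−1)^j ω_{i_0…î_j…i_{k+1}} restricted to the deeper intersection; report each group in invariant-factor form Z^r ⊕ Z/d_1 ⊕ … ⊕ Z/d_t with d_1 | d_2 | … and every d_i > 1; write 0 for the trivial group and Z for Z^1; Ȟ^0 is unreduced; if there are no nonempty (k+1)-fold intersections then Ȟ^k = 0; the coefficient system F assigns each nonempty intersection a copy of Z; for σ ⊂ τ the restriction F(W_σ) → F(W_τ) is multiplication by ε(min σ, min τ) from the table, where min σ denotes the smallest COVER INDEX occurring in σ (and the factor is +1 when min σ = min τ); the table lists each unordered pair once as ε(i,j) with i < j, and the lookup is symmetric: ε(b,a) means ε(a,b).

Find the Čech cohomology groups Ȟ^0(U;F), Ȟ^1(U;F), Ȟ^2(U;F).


Ȟ^0 = 0,  Ȟ^1 = Z/2,  Ȟ^2 = 0

nonempty overlaps:
  W12={p9} W15={p6} W23={p15} W34={p5,p12} W45={p13}
C dims 5,5; δ0: rk 5, SNF 1^4·2
degree 0: 5−5−0 = 0 → Ȟ^0 ≅ 0
degree 1: 5−0−5 = 0 plus torsion [2] → Ȟ^1 ≅ Z/2
degree 2: 0−0−0 = 0 → Ȟ^2 ≅ 0


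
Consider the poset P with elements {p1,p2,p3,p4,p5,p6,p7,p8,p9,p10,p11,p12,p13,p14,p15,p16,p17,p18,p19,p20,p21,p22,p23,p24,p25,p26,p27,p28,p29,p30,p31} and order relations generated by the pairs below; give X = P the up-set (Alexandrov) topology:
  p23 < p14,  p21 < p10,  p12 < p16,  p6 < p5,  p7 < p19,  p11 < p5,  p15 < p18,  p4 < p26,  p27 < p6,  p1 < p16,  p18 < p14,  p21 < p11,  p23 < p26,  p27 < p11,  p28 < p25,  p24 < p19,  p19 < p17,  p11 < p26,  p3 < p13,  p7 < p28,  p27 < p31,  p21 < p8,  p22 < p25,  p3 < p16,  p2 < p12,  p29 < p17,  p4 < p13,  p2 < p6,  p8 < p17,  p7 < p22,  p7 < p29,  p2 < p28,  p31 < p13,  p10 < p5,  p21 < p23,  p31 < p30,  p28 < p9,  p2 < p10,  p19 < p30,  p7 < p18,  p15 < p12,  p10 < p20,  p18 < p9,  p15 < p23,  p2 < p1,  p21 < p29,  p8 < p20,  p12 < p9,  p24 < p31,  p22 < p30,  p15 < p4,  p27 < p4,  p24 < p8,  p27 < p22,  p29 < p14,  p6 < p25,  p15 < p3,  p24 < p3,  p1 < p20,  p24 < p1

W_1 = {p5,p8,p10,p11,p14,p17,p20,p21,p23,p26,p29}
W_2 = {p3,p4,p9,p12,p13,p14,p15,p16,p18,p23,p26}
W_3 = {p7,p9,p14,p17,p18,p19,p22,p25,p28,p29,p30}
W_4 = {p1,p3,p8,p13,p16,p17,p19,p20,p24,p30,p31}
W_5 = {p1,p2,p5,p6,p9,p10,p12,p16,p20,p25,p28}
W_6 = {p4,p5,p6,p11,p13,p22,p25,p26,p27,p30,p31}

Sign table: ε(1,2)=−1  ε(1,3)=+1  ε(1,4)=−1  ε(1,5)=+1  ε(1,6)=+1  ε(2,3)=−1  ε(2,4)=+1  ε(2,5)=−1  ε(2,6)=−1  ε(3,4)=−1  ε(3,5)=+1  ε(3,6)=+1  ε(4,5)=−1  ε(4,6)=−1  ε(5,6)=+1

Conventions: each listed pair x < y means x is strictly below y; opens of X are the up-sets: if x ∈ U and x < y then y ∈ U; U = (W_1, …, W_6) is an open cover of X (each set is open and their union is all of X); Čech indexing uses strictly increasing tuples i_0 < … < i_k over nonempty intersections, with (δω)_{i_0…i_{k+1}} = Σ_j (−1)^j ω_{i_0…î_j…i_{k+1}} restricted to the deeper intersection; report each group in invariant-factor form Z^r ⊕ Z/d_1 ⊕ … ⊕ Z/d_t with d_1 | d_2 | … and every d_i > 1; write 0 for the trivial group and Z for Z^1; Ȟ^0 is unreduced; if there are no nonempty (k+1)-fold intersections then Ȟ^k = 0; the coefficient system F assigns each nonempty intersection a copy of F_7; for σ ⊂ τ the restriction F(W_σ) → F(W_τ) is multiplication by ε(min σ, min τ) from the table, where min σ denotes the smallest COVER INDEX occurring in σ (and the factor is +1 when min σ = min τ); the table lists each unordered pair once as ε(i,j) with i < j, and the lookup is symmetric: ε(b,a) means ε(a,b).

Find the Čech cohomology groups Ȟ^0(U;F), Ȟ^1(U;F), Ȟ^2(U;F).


Ȟ^0 ≅ Z/7; Ȟ^1 ≅ 0; Ȟ^2 ≅ 0

intersection data:
  W12={p14,p23,p26} W13={p14,p17,p29} W14={p8,p17,p20} W15={p5,p10,p20} W16={p5,p11,p26} W23={p9,p14,p18} W24={p3,p13,p16} W25={p9,p12,p16} W26={p4,p13,p26} W34={p17,p19,p30} W35={p9,p25,p28} W36={p22,p25,p30} W45={p1,p16,p20} W46={p13,p30,p31} W56={p5,p6,p25}
  W123={p14} W126={p26} W134={p17} W145={p20} W156={p5} W235={p9} W245={p16} W246={p13} W346={p30} W356={p25}
C dims 6,15,10; δ0: rk_F7 5; δ1: rk_F7 10
Ȟ^0 = (6 − 5) − 0 = 1, so Ȟ^0 ≅ Z/7
Ȟ^1 = (15 − 10) − 5 = 0, so Ȟ^1 ≅ 0
Ȟ^2 = (10 − 0) − 10 = 0, so Ȟ^2 ≅ 0


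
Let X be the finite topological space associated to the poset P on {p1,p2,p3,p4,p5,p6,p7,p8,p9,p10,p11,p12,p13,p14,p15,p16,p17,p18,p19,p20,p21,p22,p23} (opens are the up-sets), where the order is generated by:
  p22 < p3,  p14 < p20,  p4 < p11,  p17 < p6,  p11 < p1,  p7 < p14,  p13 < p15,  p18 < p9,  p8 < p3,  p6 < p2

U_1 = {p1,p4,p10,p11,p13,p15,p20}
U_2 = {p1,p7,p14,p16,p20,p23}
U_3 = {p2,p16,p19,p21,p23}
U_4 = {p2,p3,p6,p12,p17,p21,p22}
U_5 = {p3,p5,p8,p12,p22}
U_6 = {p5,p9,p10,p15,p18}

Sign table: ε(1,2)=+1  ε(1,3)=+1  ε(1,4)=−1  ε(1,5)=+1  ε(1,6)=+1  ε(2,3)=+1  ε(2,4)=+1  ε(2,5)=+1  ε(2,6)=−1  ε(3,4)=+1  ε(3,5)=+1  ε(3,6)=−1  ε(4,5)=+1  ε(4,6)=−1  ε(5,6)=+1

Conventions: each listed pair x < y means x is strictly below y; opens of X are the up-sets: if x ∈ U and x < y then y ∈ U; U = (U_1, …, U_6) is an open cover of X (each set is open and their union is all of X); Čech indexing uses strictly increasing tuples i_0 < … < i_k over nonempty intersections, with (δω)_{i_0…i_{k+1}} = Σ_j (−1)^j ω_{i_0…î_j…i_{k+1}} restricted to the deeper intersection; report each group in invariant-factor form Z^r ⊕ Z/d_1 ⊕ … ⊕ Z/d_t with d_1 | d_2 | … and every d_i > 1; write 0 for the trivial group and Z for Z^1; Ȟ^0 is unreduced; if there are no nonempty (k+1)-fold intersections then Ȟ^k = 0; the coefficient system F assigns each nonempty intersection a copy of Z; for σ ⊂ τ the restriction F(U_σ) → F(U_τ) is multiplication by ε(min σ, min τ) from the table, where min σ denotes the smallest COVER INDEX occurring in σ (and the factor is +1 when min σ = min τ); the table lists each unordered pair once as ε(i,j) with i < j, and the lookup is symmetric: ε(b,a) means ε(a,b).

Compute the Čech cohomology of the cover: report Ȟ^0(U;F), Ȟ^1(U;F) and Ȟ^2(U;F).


Ȟ^0 = Z,  Ȟ^1 = Z,  Ȟ^2 = 0

cover nerve:
  U12={p1,p20} U16={p10,p15} U23={p16,p23} U34={p2,p21} U45={p3,p12,p22} U56={p5}
C dims 6,6; δ0: rk 5, SNF 1^5
Ȟ^0: (6−5)−0=1 ⇒ Z
Ȟ^1: (6−0)−5=1 ⇒ Z
Ȟ^2: (0−0)−0=0 ⇒ 0


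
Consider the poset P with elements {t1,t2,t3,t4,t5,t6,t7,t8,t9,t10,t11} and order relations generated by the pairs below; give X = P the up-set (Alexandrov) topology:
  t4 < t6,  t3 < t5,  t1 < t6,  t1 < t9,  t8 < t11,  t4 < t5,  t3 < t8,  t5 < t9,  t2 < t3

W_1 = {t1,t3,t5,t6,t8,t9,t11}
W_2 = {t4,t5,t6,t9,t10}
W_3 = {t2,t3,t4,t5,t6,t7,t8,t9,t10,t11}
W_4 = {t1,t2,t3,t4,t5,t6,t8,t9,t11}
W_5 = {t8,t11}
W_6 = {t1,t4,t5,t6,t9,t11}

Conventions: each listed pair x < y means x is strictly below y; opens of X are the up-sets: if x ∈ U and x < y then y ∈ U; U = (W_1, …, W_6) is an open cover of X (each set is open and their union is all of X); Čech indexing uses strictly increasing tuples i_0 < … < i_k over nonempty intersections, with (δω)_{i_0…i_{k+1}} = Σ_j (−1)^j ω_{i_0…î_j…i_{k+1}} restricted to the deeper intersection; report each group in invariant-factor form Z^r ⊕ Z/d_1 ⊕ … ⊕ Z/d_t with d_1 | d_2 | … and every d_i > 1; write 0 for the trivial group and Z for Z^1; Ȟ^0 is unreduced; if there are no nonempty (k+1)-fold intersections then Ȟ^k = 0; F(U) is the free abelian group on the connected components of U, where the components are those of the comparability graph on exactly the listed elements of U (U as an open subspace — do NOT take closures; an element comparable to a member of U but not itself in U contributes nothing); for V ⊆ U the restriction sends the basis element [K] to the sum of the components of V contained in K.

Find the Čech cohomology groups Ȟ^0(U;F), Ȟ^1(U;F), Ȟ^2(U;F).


nonempty overlaps:
  W12={t5,t6,t9} W13={t3,t5,t6,t8,t9,t11} W14={t1,t3,t5,t6,t8,t9,t11} W15={t8,t11} W16={t1,t5,t6,t9,t11} W23={t4,t5,t6,t9,t10} W24={t4,t5,t6,t9} W26={t4,t5,t6,t9} W34={t2,t3,t4,t5,t6,t8,t9,t11} W35={t8,t11} W36={t4,t5,t6,t9,t11} W45={t8,t11} W46={t1,t4,t5,t6,t9,t11} W56={t11}
  W123={t5,t6,t9} W124={t5,t6,t9} W126={t5,t6,t9} W134={t3,t5,t6,t8,t9,t11} W135={t8,t11} W136={t5,t6,t9,t11} W145={t8,t11} W146={t1,t5,t6,t9,t11} W156={t11} W234={t4,t5,t6,t9} W236={t4,t5,t6,t9} W246={t4,t5,t6,t9} W345={t8,t11} W346={t4,t5,t6,t9,t11} W356={t11} W456={t11}
  W1234={t5,t6,t9} W1236={t5,t6,t9} W1246={t5,t6,t9} W1345={t8,t11} W1346={t5,t6,t9,t11} W1356={t11} W1456={t11} W2346={t4,t5,t6,t9} W3456={t11}
  W12346={t5,t6,t9} W13456={t11}
components per intersection:
  W1: {t1,t3,t5,t6,t8,t9,t11}
  W2: {t4,t5,t6,t9} {t10}
  W3: {t2,t3,t4,t5,t6,t8,t9,t11} {t7} {t10}
  W4: {t1,t2,t3,t4,t5,t6,t8,t9,t11}
  W5: {t8,t11}
  W6: {t1,t4,t5,t6,t9} {t11}
  W12: {t5,t9} {t6}
  W13: {t3,t5,t8,t9,t11} {t6}
  W14: {t1,t3,t5,t6,t8,t9,t11}
  W15: {t8,t11}
  W16: {t1,t5,t6,t9} {t11}
  W23: {t4,t5,t6,t9} {t10}
  W24: {t4,t5,t6,t9}
  W26: {t4,t5,t6,t9}
  W34: {t2,t3,t4,t5,t6,t8,t9,t11}
  W35: {t8,t11}
  W36: {t4,t5,t6,t9} {t11}
  W45: {t8,t11}
  W46: {t1,t4,t5,t6,t9} {t11}
  W56: {t11}
  W123: {t5,t9} {t6}
  W124: {t5,t9} {t6}
  W126: {t5,t9} {t6}
  W134: {t3,t5,t8,t9,t11} {t6}
  W135: {t8,t11}
  W136: {t5,t9} {t6} {t11}
  W145: {t8,t11}
  W146: {t1,t5,t6,t9} {t11}
  W156: {t11}
  W234: {t4,t5,t6,t9}
  W236: {t4,t5,t6,t9}
  W246: {t4,t5,t6,t9}
  W345: {t8,t11}
  W346: {t4,t5,t6,t9} {t11}
  W356: {t11}
  W456: {t11}
  W1234: {t5,t9} {t6}
  W1236: {t5,t9} {t6}
  W1246: {t5,t9} {t6}
  W1345: {t8,t11}
  W1346: {t5,t9} {t6} {t11}
  W1356: {t11}
  W1456: {t11}
  W2346: {t4,t5,t6,t9}
  W3456: {t11}
  W12346: {t5,t9} {t6}
  W13456: {t11}
C dims 10,20,24,14; δ0: rk 7, SNF 1^7; δ1: rk 13, SNF 1^13; δ2: rk 11, SNF 1^11
degree 0: 10−7−0 = 3 → Ȟ^0 ≅ Z^3
degree 1: 20−13−7 = 0 → Ȟ^1 ≅ 0
degree 2: 24−11−13 = 0 → Ȟ^2 ≅ 0

Ȟ^0 = Z^3; Ȟ^1 = 0; Ȟ^2 = 0


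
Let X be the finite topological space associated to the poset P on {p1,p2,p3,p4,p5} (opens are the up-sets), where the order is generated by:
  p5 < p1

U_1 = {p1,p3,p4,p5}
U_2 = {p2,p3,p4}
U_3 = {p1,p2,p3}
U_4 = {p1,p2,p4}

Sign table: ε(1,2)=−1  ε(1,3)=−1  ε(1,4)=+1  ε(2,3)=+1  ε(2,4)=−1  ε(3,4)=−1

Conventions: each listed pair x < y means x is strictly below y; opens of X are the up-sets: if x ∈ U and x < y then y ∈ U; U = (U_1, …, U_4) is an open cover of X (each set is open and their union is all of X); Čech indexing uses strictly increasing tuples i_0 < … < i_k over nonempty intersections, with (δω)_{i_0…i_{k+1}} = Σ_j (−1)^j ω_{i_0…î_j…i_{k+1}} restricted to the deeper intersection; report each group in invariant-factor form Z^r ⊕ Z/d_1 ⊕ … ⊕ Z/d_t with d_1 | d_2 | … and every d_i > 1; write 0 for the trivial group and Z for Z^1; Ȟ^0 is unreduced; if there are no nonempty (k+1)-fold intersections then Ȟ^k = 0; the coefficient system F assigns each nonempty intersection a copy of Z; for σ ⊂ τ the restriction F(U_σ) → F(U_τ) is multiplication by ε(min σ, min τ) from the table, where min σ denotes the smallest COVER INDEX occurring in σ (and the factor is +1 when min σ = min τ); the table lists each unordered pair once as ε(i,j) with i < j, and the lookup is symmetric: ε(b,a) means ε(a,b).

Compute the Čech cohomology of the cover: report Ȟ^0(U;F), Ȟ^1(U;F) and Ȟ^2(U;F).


Ȟ^0 ≅ Z, Ȟ^1 ≅ 0, Ȟ^2 ≅ Z

nerve simplices:
  U12={p3,p4} U13={p1,p3} U14={p1,p4} U23={p2,p3} U24={p2,p4} U34={p1,p2}
  U123={p3} U124={p4} U134={p1} U234={p2}
C dims 4,6,4; δ0: rk 3, SNF 1^3; δ1: rk 3, SNF 1^3
degree 0: 4−3−0 = 1 → Ȟ^0 ≅ Z
degree 1: 6−3−3 = 0 → Ȟ^1 ≅ 0
degree 2: 4−0−3 = 1 → Ȟ^2 ≅ Z


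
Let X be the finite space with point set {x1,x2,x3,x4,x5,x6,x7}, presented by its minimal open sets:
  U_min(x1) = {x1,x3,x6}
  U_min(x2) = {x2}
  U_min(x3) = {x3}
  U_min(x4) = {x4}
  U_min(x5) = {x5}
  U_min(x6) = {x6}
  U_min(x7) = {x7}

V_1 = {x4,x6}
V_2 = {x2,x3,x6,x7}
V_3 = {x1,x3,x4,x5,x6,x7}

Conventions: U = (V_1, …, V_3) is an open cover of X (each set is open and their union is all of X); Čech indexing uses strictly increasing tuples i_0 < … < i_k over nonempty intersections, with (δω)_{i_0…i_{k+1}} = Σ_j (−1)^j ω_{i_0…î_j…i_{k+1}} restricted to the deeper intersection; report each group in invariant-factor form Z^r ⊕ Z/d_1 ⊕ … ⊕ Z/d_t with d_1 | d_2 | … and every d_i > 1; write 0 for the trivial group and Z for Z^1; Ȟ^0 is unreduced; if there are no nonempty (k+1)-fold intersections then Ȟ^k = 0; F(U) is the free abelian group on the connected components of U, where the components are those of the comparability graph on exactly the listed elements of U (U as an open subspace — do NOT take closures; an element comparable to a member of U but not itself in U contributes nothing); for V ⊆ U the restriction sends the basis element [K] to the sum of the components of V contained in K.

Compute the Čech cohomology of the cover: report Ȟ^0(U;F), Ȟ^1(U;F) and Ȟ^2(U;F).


Ȟ^0 ≅ Z^5, Ȟ^1 ≅ 0, Ȟ^2 ≅ 0

nonempty intersections:
  V12={x6} V13={x4,x6} V23={x3,x6,x7}
  V123={x6}
components per intersection:
  V1: {x4} {x6}
  V2: {x2} {x3} {x6} {x7}
  V3: {x1,x3,x6} {x4} {x5} {x7}
  V12: {x6}
  V13: {x4} {x6}
  V23: {x3} {x6} {x7}
  V123: {x6}
C dims 10,6,1; δ0: rk 5, SNF 1^5; δ1: rk 1, SNF 1^1
Ȟ^0: (10−5)−0=5 ⇒ Z^5
Ȟ^1: (6−1)−5=0 ⇒ 0
Ȟ^2: (1−0)−1=0 ⇒ 0


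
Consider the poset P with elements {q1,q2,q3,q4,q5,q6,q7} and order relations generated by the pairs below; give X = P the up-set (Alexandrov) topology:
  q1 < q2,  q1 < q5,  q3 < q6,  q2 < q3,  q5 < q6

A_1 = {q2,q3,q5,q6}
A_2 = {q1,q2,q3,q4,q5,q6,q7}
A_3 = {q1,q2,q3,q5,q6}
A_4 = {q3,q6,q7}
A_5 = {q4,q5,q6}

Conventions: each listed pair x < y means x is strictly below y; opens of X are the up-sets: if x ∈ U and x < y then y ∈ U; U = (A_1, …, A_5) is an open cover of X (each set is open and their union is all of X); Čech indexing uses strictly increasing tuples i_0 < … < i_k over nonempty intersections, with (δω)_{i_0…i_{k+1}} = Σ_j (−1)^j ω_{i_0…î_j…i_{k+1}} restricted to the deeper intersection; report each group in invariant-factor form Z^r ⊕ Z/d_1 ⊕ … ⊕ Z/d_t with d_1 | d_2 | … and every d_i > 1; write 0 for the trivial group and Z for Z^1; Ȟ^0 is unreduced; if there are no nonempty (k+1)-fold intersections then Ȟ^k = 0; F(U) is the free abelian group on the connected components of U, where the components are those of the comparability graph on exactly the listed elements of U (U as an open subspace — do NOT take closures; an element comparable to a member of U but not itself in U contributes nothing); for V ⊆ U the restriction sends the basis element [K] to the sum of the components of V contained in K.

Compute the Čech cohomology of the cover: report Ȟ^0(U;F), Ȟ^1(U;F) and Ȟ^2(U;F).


nerve simplices:
  A12={q2,q3,q5,q6} A13={q2,q3,q5,q6} A14={q3,q6} A15={q5,q6} A23={q1,q2,q3,q5,q6} A24={q3,q6,q7} A25={q4,q5,q6} A34={q3,q6} A35={q5,q6} A45={q6}
  A123={q2,q3,q5,q6} A124={q3,q6} A125={q5,q6} A134={q3,q6} A135={q5,q6} A145={q6} A234={q3,q6} A235={q5,q6} A245={q6} A345={q6}
  A1234={q3,q6} A1235={q5,q6} A1245={q6} A1345={q6} A2345={q6}
  A12345={q6}
components per intersection:
  A1: {q2,q3,q5,q6}
  A2: {q1,q2,q3,q5,q6} {q4} {q7}
  A3: {q1,q2,q3,q5,q6}
  A4: {q3,q6} {q7}
  A5: {q4} {q5,q6}
  A12: {q2,q3,q5,q6}
  A13: {q2,q3,q5,q6}
  A14: {q3,q6}
  A15: {q5,q6}
  A23: {q1,q2,q3,q5,q6}
  A24: {q3,q6} {q7}
  A25: {q4} {q5,q6}
  A34: {q3,q6}
  A35: {q5,q6}
  A45: {q6}
  A123: {q2,q3,q5,q6}
  A124: {q3,q6}
  A125: {q5,q6}
  A134: {q3,q6}
  A135: {q5,q6}
  A145: {q6}
  A234: {q3,q6}
  A235: {q5,q6}
  A245: {q6}
  A345: {q6}
  A1234: {q3,q6}
  A1235: {q5,q6}
  A1245: {q6}
  A1345: {q6}
  A2345: {q6}
  A12345: {q6}
C dims 9,12,10,5; δ0: rk 6, SNF 1^6; δ1: rk 6, SNF 1^6; δ2: rk 4, SNF 1^4
degree 0: 9−6−0 = 3 → Ȟ^0 ≅ Z^3
degree 1: 12−6−6 = 0 → Ȟ^1 ≅ 0
degree 2: 10−4−6 = 0 → Ȟ^2 ≅ 0

Ȟ^0 = Z^3,  Ȟ^1 = 0,  Ȟ^2 = 0
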